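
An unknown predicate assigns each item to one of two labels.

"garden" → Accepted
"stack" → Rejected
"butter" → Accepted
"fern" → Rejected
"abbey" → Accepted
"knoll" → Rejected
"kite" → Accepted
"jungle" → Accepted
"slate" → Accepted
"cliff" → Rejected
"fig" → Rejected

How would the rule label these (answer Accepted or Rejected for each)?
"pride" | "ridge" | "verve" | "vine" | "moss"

One predicate separates the groups cleanly: has ≥ 2 vowels.

Accepted, Accepted, Accepted, Accepted, Rejected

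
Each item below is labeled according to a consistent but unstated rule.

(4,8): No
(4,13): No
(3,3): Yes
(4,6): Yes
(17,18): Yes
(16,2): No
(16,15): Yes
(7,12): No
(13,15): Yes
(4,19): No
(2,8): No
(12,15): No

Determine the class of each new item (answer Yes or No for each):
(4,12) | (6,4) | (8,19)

No, Yes, No

A rule that fits every label: |first − second| ≤ 2 — true of each 'Yes' example, false of each 'No' one.
(4,12) → |4−12| = 8 → No.
(6,4) → |6−4| = 2 → Yes.
(8,19) → |8−19| = 11 → No.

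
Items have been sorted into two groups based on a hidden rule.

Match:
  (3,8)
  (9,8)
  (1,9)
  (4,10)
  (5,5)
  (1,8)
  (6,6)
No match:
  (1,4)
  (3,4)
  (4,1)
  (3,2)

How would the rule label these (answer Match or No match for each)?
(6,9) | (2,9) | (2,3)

Match, Match, No match

All 'Match' examples share one property — sum ≥ 9 — and every 'No match' example lacks it.
(6,9): 6+9 = 15 — passes, so Match. (2,9): 2+9 = 11 — passes, so Match. (2,3): 2+3 = 5 — does not fit, so No match.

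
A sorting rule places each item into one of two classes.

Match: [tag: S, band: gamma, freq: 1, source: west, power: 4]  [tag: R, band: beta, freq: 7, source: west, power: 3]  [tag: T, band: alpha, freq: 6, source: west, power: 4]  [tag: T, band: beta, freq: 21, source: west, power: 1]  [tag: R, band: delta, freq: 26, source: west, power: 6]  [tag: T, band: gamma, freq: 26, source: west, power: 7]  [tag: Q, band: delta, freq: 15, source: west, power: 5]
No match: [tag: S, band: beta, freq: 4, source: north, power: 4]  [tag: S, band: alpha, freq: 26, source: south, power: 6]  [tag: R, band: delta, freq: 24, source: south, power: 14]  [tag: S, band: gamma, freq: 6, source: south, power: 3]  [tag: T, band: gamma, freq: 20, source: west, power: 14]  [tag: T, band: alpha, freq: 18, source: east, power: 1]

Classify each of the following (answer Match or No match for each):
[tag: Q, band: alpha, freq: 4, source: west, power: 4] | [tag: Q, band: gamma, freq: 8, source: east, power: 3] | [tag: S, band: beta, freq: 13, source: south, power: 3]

Match, No match, No match

The simplest hypothesis consistent with all the labels is: source is west AND power ≤ 7.
Match: [tag: Q, band: alpha, freq: 4, source: west, power: 4], since source is west, power = 4.
No match: [tag: Q, band: gamma, freq: 8, source: east, power: 3], since source is east, power = 3.
No match: [tag: S, band: beta, freq: 13, source: south, power: 3], since source is south, power = 3.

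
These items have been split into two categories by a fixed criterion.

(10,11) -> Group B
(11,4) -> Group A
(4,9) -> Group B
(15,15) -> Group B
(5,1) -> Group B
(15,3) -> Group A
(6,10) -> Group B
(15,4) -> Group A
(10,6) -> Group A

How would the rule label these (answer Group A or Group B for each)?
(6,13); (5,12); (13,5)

Group B, Group B, Group A

The distinguishing property — first > second AND sum ≥ 13 — holds for all the 'Group A' cases and none of the 'Group B' cases.
(6,13): Group B (6 < 13, 6+13 = 19).
(5,12): Group B (5 < 12, 5+12 = 17).
(13,5): Group A (13 > 5, 13+5 = 18).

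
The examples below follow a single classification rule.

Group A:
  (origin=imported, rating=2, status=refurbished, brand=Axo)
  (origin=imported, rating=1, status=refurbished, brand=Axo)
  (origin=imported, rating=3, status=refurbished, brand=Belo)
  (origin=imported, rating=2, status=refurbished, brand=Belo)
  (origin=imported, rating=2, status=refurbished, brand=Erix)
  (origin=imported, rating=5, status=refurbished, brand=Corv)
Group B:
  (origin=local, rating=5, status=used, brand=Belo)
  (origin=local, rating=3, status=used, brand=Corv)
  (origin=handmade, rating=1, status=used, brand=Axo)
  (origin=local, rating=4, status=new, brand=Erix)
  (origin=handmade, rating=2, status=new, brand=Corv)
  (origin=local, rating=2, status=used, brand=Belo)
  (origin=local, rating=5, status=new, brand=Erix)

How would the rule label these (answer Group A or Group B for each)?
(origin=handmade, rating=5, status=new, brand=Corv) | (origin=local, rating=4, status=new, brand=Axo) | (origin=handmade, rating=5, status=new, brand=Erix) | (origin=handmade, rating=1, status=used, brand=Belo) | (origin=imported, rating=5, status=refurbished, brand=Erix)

Group B, Group B, Group B, Group B, Group A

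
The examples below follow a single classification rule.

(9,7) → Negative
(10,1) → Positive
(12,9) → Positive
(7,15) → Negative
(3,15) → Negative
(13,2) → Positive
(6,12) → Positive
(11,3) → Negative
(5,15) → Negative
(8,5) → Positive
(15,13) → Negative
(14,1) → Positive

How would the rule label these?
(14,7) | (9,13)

Positive, Negative

Rule: product is even. This holds for each 'Positive' example and fails for each 'Negative' one.
(14,7): Positive (14·7 = 98).
(9,13): Negative (9·13 = 117).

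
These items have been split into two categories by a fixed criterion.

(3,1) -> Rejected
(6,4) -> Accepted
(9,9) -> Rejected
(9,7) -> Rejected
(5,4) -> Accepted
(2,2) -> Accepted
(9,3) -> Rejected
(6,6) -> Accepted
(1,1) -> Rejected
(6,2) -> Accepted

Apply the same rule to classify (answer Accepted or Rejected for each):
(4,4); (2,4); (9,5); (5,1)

Accepted, Accepted, Rejected, Rejected

The pattern is that an item is 'Accepted' exactly when: second is even.
(4,4): second 4, passes → Accepted.
(2,4): second 4, passes → Accepted.
(9,5): second 5, doesn't qualify → Rejected.
(5,1): second 1, doesn't qualify → Rejected.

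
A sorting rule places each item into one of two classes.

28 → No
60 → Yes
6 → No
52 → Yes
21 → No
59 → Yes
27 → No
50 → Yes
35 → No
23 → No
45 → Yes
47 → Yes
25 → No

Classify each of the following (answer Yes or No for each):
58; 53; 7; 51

Yes, Yes, No, Yes

One predicate separates the groups cleanly: at least 45.
58 — 58 ≥ 45, hence Yes.
53 — 53 ≥ 45, hence Yes.
7 — 7 < 45, hence No.
51 — 51 ≥ 45, hence Yes.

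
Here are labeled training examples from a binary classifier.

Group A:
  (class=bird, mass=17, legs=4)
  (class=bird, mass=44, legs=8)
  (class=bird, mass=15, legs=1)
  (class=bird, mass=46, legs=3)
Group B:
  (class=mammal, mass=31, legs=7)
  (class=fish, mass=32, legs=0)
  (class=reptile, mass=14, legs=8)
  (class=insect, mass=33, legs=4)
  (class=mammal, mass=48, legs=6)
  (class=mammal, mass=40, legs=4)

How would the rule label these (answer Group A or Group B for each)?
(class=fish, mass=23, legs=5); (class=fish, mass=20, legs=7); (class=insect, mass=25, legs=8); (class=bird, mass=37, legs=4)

Group B, Group B, Group B, Group A

Checking candidate rules against both groups, what survives is: class is bird.
(class=fish, mass=23, legs=5): Group B (class is fish). (class=fish, mass=20, legs=7): Group B (class is fish). (class=insect, mass=25, legs=8): Group B (class is insect). (class=bird, mass=37, legs=4): Group A (class is bird).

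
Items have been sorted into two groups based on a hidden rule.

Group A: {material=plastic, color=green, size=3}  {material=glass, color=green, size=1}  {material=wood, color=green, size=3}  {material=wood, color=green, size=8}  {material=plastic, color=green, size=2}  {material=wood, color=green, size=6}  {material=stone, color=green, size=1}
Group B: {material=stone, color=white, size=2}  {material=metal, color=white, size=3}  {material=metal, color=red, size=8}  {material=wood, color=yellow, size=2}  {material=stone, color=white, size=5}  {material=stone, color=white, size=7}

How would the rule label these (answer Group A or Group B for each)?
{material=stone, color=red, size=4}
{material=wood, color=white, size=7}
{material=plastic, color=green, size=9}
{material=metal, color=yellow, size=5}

Group B, Group B, Group A, Group B

Comparing the two groups points to one rule — color is green.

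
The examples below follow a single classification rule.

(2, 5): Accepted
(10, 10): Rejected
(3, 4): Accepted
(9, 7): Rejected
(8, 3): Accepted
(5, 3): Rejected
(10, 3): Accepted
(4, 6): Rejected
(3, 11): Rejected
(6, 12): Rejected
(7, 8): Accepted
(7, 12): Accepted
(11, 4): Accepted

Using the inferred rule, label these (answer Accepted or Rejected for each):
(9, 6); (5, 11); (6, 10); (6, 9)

'Accepted' ⟺ sum is odd.
(9, 6) — 9+6 = 15, hence Accepted.
(5, 11) — 5+11 = 16, hence Rejected.
(6, 10) — 6+10 = 16, hence Rejected.
(6, 9) — 6+9 = 15, hence Accepted.

Accepted, Rejected, Rejected, Accepted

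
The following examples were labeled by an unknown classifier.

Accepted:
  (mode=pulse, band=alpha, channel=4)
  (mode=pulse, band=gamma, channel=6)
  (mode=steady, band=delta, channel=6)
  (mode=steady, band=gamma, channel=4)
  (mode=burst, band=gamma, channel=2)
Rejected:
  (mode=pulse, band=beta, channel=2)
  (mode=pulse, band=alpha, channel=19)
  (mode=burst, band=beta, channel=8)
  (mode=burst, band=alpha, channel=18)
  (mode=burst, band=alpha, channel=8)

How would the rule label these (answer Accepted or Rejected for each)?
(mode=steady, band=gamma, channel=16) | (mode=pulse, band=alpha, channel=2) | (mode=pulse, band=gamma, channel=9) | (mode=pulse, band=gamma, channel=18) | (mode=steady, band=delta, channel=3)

Rejected, Accepted, Rejected, Rejected, Accepted

The simplest hypothesis consistent with all the labels is: band is not beta AND channel ≤ 6.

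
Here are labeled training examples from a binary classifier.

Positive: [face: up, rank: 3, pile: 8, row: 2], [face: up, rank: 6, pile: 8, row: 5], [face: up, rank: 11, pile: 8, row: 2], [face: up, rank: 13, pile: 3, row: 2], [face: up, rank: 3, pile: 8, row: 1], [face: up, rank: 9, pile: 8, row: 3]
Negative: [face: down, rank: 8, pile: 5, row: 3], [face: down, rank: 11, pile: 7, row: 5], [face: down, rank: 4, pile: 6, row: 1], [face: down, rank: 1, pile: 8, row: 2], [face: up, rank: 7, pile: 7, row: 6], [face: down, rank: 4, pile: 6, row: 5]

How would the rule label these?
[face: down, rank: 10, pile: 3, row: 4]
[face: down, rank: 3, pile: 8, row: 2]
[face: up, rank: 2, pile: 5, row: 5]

Negative, Negative, Positive

The common property of the 'Positive' items is: face is up AND row ≤ 5. No 'Negative' item has it.
[face: down, rank: 10, pile: 3, row: 4] — face is down, row = 4, hence Negative.
[face: down, rank: 3, pile: 8, row: 2] — face is down, row = 2, hence Negative.
[face: up, rank: 2, pile: 5, row: 5] — face is up, row = 5, hence Positive.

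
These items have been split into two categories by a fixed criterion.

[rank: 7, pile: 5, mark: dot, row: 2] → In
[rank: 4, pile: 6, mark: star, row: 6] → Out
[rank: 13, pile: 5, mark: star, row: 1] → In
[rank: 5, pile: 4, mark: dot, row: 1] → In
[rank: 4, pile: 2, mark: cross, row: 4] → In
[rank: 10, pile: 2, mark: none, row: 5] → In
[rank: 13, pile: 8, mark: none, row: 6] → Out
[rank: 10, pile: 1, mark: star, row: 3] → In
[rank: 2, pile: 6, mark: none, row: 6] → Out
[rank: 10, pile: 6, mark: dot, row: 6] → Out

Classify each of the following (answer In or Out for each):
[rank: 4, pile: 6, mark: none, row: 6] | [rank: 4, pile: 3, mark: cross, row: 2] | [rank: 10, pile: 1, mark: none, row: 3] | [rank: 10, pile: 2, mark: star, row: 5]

The pattern is that an item is 'In' exactly when: row ≤ 5.

Out, In, In, In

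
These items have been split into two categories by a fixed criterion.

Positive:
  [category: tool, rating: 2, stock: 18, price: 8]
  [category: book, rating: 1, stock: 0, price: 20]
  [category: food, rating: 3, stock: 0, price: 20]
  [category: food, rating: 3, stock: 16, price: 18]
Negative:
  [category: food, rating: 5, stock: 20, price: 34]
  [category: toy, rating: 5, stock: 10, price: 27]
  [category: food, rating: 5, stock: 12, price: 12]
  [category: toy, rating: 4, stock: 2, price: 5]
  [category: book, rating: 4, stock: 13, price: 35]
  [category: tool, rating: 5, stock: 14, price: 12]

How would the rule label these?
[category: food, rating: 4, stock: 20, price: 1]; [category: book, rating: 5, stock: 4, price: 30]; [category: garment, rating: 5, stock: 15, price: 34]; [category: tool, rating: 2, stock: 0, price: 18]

Negative, Negative, Negative, Positive

A rule that fits every label: rating ≤ 3 — true of each 'Positive' example, false of each 'Negative' one.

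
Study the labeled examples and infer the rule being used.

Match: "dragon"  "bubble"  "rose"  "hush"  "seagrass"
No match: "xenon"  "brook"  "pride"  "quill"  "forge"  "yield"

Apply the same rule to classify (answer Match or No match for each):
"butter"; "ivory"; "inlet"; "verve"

Match, No match, No match, No match

The distinguishing property — even length — holds for all the 'Match' cases and none of the 'No match' cases.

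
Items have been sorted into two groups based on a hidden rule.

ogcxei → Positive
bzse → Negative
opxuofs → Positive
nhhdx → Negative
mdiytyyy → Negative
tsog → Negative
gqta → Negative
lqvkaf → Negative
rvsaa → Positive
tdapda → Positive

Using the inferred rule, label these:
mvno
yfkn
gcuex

Negative, Negative, Positive

The simplest hypothesis consistent with all the labels is: has ≥ 2 vowels.
mvno — 1 vowel, hence Negative.
yfkn — 0 vowels, hence Negative.
gcuex — 2 vowels, hence Positive.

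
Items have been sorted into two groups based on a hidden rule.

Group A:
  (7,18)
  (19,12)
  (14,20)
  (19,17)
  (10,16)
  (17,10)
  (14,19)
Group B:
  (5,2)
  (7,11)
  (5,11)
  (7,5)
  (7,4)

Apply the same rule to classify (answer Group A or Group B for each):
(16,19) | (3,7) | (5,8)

Group A, Group B, Group B

The pattern is that an item is 'Group A' exactly when: sum ≥ 25.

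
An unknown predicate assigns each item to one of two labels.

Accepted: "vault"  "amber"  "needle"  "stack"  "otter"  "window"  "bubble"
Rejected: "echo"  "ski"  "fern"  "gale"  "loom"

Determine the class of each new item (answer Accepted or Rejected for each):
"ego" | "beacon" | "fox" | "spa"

Rejected, Accepted, Rejected, Rejected

Every 'Accepted' example satisfies: length ≥ 5. None of the 'Rejected' examples do.
"ego": length 3, doesn't match → Rejected.
"beacon": length 6, has this property → Accepted.
"fox": length 3, doesn't match → Rejected.
"spa": length 3, doesn't match → Rejected.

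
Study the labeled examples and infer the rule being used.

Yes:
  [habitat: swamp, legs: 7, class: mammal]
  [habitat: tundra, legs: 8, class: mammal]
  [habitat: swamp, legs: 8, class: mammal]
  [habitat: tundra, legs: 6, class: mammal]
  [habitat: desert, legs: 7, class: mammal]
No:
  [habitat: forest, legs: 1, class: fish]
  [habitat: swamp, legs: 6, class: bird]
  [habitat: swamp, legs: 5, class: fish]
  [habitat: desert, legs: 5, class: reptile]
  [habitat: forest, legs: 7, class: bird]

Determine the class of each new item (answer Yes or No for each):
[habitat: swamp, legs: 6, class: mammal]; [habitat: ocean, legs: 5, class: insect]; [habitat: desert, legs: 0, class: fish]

Yes, No, No

The common property of the 'Yes' items is: class is mammal. No 'No' item has it.
[habitat: swamp, legs: 6, class: mammal]: class is mammal, satisfies this → Yes.
[habitat: ocean, legs: 5, class: insect]: class is insect, lacks this property → No.
[habitat: desert, legs: 0, class: fish]: class is fish, lacks this property → No.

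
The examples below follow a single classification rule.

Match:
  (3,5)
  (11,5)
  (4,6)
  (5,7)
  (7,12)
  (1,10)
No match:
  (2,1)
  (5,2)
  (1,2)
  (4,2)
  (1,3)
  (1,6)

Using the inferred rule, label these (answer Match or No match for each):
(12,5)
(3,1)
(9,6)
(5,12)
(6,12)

The common property of the 'Match' items is: sum ≥ 8. No 'No match' item has it.
(12,5) — 12+5 = 17, hence Match. (3,1) — 3+1 = 4, hence No match. (9,6) — 9+6 = 15, hence Match. (5,12) — 5+12 = 17, hence Match. (6,12) — 6+12 = 18, hence Match.

Match, No match, Match, Match, Match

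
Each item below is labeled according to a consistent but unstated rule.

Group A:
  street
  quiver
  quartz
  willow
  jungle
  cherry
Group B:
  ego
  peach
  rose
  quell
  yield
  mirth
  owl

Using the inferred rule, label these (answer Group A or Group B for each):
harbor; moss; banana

A rule that fits every label: length 6 — true of each 'Group A' example, false of each 'Group B' one.
harbor: Group A (length 6). moss: Group B (length 4). banana: Group A (length 6).

Group A, Group B, Group A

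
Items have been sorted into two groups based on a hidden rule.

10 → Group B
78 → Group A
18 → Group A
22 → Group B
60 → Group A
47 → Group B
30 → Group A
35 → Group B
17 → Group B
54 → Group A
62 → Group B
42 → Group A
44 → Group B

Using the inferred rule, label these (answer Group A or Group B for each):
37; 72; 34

The distinguishing property — multiple of 3 — holds for all the 'Group A' cases and none of the 'Group B' cases.
37: 37 = 3·12 + 1 — fails this test, so Group B.
72: 72 = 3·24 — has this property, so Group A.
34: 34 = 3·11 + 1 — fails this test, so Group B.

Group B, Group A, Group B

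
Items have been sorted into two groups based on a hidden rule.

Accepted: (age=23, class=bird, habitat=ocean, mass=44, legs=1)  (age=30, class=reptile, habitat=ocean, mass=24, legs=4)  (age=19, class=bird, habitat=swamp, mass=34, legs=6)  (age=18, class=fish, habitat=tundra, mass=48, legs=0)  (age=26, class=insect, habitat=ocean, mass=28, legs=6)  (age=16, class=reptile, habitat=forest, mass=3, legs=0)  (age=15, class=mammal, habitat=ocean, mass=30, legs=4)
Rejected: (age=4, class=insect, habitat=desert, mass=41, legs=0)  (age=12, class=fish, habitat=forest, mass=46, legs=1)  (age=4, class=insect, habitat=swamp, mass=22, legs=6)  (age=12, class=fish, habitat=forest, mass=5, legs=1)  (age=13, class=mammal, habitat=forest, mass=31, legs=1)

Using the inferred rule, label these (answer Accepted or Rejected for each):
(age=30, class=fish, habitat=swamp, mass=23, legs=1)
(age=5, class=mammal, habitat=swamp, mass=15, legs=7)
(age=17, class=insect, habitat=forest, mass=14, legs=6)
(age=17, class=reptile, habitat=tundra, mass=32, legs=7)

Accepted, Rejected, Accepted, Accepted

The classifier is using: age ≥ 15.
Accepted: (age=30, class=fish, habitat=swamp, mass=23, legs=1), since age = 30.
Rejected: (age=5, class=mammal, habitat=swamp, mass=15, legs=7), since age = 5.
Accepted: (age=17, class=insect, habitat=forest, mass=14, legs=6), since age = 17.
Accepted: (age=17, class=reptile, habitat=tundra, mass=32, legs=7), since age = 17.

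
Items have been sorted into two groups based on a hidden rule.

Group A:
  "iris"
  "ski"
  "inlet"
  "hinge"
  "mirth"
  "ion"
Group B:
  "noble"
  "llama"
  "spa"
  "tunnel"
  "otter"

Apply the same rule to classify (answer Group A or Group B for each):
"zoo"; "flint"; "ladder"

Group B, Group A, Group B

One predicate separates the groups cleanly: contains 'i'.
Group B: "zoo", since no 'i'.
Group A: "flint", since has 'i'.
Group B: "ladder", since no 'i'.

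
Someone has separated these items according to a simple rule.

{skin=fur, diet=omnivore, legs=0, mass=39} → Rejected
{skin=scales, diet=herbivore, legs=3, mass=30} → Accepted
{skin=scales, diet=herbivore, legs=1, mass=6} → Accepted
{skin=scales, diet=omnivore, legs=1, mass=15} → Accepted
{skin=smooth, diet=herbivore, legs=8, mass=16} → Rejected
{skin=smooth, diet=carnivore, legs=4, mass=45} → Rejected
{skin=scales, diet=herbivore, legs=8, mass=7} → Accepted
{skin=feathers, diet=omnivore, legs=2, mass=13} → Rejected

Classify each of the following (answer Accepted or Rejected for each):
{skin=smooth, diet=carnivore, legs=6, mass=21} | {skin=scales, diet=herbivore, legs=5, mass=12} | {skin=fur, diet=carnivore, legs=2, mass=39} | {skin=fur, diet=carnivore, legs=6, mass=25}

Rejected, Accepted, Rejected, Rejected

Looking at the examples, the only property every 'Accepted' case has and every 'Rejected' case lacks is: skin is scales.
{skin=smooth, diet=carnivore, legs=6, mass=21}: skin is smooth — doesn't match, so Rejected.
{skin=scales, diet=herbivore, legs=5, mass=12}: skin is scales — meets the rule, so Accepted.
{skin=fur, diet=carnivore, legs=2, mass=39}: skin is fur — doesn't match, so Rejected.
{skin=fur, diet=carnivore, legs=6, mass=25}: skin is fur — doesn't match, so Rejected.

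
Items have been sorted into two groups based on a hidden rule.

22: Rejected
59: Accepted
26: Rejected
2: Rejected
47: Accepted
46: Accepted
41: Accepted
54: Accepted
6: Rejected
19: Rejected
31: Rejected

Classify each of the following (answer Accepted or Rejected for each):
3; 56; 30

Rejected, Accepted, Rejected

The classifier is using: at least 41.
Rejected: 3, since 3 < 41.
Accepted: 56, since 56 ≥ 41.
Rejected: 30, since 30 < 41.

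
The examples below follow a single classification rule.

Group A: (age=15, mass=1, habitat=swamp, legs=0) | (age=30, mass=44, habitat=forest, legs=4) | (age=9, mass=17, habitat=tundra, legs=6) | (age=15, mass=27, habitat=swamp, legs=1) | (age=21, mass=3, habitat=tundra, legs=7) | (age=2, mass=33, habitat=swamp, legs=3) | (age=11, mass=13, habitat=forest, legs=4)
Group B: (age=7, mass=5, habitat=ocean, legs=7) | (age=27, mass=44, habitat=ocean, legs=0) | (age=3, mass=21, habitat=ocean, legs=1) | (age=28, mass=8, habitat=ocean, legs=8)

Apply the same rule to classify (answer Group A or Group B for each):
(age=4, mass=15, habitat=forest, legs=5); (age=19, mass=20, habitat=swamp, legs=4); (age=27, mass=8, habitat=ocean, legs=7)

Group A, Group A, Group B

The pattern is that an item is 'Group A' exactly when: habitat is not ocean.
Group A: (age=4, mass=15, habitat=forest, legs=5), since habitat is forest. Group A: (age=19, mass=20, habitat=swamp, legs=4), since habitat is swamp. Group B: (age=27, mass=8, habitat=ocean, legs=7), since habitat is ocean.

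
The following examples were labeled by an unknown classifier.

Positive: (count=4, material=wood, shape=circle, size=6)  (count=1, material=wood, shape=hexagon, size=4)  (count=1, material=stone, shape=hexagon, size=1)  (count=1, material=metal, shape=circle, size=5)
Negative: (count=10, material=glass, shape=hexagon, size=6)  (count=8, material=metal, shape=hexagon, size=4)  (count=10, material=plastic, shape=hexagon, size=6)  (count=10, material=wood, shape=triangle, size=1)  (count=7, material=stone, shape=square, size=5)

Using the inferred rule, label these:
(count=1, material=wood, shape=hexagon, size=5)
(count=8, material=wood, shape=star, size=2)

The rule appears to be: count ≤ 4.

Positive, Negative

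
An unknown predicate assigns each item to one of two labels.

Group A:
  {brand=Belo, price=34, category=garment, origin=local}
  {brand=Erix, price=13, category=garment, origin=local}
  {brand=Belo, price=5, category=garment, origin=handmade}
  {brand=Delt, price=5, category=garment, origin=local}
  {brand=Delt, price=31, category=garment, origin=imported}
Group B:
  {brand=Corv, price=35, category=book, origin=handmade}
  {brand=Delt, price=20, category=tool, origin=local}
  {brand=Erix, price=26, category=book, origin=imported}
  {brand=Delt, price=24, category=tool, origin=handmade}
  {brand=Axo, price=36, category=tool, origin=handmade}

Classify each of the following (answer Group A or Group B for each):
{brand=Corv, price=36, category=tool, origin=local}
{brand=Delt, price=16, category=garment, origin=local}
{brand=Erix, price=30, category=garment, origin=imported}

The distinguishing property — category is garment — holds for all the 'Group A' cases and none of the 'Group B' cases.
Group B: {brand=Corv, price=36, category=tool, origin=local}, since category is tool. Group A: {brand=Delt, price=16, category=garment, origin=local}, since category is garment. Group A: {brand=Erix, price=30, category=garment, origin=imported}, since category is garment.

Group B, Group A, Group A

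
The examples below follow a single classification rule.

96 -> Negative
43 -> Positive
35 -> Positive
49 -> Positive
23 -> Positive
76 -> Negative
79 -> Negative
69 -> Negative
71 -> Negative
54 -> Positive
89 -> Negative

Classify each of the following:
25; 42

All 'Positive' examples share one property — at most 54 — and every 'Negative' example lacks it.

Positive, Positive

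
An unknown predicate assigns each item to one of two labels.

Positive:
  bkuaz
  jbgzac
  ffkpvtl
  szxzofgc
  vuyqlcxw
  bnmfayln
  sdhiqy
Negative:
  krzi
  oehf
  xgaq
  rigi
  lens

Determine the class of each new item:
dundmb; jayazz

Positive, Positive

The pattern is that an item is 'Positive' exactly when: length ≥ 5.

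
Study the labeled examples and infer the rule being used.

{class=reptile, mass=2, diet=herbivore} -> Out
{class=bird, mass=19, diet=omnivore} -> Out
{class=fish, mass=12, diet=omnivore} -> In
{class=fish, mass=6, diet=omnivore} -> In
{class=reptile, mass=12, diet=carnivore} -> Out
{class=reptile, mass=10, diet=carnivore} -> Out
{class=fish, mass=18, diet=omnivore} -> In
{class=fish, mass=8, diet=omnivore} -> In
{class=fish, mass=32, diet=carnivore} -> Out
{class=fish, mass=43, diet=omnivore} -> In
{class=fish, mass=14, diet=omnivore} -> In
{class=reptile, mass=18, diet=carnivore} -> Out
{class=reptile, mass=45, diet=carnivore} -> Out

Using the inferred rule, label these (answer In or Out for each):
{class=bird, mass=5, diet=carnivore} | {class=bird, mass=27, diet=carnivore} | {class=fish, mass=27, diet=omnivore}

The distinguishing property — class is fish AND diet is omnivore — holds for all the 'In' cases and none of the 'Out' cases.
{class=bird, mass=5, diet=carnivore}: class is bird, diet is carnivore, doesn't match → Out.
{class=bird, mass=27, diet=carnivore}: class is bird, diet is carnivore, doesn't match → Out.
{class=fish, mass=27, diet=omnivore}: class is fish, diet is omnivore, qualifies → In.

Out, Out, In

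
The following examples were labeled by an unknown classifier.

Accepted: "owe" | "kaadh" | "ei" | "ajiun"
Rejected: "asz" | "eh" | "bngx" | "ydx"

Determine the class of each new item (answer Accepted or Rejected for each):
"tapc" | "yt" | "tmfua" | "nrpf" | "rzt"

Rejected, Rejected, Accepted, Rejected, Rejected

The classifier is using: has ≥ 2 vowels.
"tapc": 1 vowel — does not satisfy this, so Rejected.
"yt": 0 vowels — does not satisfy this, so Rejected.
"tmfua": 2 vowels — matches, so Accepted.
"nrpf": 0 vowels — does not satisfy this, so Rejected.
"rzt": 0 vowels — does not satisfy this, so Rejected.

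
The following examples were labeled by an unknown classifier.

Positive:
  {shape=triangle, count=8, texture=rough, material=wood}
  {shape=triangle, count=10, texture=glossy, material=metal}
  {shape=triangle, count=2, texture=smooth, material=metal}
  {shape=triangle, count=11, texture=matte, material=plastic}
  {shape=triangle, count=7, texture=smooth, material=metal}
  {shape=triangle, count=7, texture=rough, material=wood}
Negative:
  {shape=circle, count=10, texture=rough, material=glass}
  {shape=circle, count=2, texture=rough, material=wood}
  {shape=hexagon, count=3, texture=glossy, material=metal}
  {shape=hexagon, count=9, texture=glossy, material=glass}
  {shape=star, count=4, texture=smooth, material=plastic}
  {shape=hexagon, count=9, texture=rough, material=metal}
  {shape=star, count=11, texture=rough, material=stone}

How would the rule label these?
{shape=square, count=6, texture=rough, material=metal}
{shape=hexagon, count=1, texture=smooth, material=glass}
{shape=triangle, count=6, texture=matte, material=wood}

Comparing the two groups points to one rule — shape is triangle.
{shape=square, count=6, texture=rough, material=metal}: shape is square — doesn't qualify, so Negative.
{shape=hexagon, count=1, texture=smooth, material=glass}: shape is hexagon — doesn't qualify, so Negative.
{shape=triangle, count=6, texture=matte, material=wood}: shape is triangle — checks out, so Positive.

Negative, Negative, Positive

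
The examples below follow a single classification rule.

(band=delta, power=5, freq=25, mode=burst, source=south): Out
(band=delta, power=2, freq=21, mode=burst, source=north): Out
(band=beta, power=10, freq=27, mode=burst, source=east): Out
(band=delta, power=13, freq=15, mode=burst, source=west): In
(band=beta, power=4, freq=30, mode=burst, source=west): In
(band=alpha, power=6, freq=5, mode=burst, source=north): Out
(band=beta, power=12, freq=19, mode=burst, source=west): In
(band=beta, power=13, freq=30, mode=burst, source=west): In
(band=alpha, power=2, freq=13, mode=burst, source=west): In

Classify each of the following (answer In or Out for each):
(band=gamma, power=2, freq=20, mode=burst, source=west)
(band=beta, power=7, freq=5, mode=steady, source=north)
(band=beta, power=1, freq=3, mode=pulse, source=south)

Every 'In' example satisfies: source is west. None of the 'Out' examples do.

In, Out, Out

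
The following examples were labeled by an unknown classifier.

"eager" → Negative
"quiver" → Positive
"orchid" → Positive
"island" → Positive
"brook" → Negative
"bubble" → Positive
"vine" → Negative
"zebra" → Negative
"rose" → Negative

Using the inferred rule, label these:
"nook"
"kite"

'Positive' ⟺ length 6.
"nook": length 4 — fails the rule, so Negative.
"kite": length 4 — fails the rule, so Negative.

Negative, Negative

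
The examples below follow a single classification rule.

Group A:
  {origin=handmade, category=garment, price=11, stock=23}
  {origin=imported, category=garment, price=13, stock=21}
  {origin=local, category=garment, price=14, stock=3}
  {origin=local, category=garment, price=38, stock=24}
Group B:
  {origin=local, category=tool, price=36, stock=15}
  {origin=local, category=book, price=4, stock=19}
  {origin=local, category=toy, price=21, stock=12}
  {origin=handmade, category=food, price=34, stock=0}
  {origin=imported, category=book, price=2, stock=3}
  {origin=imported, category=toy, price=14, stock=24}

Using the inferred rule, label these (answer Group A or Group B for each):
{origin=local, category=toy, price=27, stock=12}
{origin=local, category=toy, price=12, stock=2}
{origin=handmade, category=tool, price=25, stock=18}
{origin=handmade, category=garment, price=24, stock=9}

Group B, Group B, Group B, Group A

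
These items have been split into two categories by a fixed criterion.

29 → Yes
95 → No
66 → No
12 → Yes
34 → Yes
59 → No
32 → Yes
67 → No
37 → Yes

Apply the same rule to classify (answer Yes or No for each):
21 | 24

Rule: at most 37. This holds for each 'Yes' example and fails for each 'No' one.

Yes, Yes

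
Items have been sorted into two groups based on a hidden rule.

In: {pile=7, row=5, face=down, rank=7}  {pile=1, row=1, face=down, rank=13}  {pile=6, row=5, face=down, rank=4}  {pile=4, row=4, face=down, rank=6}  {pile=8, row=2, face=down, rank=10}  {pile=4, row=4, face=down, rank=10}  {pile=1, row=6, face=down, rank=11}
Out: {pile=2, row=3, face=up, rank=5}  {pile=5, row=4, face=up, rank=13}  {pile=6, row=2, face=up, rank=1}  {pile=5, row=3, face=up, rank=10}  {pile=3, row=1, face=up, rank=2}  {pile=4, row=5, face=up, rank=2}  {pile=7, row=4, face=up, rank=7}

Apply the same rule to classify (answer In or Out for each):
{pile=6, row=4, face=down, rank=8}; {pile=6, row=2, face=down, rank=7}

Looking at the examples, the only property every 'In' case has and every 'Out' case lacks is: face is down.

In, In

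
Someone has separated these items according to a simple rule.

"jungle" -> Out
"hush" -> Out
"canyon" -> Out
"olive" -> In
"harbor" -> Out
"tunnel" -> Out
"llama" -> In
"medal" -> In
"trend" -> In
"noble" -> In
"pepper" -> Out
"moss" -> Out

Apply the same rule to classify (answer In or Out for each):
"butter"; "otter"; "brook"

Every 'In' example satisfies: odd length. None of the 'Out' examples do.
"butter": Out (length 6). "otter": In (length 5). "brook": In (length 5).

Out, In, In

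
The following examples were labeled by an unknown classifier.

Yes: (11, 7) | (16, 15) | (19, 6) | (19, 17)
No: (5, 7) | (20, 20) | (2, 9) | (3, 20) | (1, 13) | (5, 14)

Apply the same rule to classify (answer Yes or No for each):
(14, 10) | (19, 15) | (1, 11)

Yes, Yes, No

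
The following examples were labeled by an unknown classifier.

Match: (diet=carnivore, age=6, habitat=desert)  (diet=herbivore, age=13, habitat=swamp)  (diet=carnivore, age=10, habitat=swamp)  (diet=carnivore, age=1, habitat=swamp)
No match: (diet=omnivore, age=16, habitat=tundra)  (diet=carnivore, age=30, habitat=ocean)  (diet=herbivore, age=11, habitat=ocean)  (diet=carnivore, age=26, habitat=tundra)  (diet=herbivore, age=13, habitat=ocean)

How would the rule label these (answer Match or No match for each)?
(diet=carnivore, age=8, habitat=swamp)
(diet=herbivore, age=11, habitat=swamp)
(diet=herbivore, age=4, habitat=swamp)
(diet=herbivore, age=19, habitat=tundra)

Match, Match, Match, No match

The distinguishing property — habitat is desert OR habitat is swamp — holds for all the 'Match' cases and none of the 'No match' cases.
(diet=carnivore, age=8, habitat=swamp) — habitat is swamp, hence Match.
(diet=herbivore, age=11, habitat=swamp) — habitat is swamp, hence Match.
(diet=herbivore, age=4, habitat=swamp) — habitat is swamp, hence Match.
(diet=herbivore, age=19, habitat=tundra) — habitat is tundra, hence No match.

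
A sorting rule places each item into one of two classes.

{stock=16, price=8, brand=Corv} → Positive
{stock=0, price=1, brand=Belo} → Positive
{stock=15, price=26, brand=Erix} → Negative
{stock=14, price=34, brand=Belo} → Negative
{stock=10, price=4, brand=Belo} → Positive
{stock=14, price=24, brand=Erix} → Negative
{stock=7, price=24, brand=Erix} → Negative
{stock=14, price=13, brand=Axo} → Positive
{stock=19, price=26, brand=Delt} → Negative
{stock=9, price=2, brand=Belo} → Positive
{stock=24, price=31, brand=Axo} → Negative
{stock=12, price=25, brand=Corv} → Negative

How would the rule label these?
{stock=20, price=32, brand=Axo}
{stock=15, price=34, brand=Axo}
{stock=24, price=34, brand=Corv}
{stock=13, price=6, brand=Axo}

Negative, Negative, Negative, Positive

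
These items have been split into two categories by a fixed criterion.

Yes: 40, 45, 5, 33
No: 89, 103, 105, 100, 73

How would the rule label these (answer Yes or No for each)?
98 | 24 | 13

Rule: at most 45. This holds for each 'Yes' example and fails for each 'No' one.
98 → 98 > 45 → No.
24 → 24 ≤ 45 → Yes.
13 → 13 ≤ 45 → Yes.

No, Yes, Yes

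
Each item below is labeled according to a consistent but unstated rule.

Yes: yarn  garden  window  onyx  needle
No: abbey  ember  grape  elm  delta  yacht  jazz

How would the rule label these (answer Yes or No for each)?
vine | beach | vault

The common property of the 'Yes' items is: contains 'n'. No 'No' item has it.
vine: has 'n', satisfies this → Yes.
beach: no 'n', fails this test → No.
vault: no 'n', fails this test → No.

Yes, No, No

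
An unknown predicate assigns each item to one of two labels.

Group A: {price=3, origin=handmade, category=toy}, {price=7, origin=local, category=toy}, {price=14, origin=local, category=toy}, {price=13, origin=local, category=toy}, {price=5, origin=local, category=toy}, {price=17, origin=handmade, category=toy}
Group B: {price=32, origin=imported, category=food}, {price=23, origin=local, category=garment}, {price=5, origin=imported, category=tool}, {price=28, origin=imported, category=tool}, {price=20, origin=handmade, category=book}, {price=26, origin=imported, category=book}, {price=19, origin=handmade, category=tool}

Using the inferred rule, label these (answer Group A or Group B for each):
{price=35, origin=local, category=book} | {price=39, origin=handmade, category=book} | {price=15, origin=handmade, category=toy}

Rule: category is toy. This holds for each 'Group A' example and fails for each 'Group B' one.

Group B, Group B, Group A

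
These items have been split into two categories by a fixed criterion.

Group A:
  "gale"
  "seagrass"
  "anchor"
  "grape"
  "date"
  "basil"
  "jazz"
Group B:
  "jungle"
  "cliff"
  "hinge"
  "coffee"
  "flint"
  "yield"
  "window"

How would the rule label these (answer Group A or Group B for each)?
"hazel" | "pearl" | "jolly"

Group A, Group A, Group B

Rule: contains 'a'. This holds for each 'Group A' example and fails for each 'Group B' one.
"hazel": Group A (has 'a'). "pearl": Group A (has 'a'). "jolly": Group B (no 'a').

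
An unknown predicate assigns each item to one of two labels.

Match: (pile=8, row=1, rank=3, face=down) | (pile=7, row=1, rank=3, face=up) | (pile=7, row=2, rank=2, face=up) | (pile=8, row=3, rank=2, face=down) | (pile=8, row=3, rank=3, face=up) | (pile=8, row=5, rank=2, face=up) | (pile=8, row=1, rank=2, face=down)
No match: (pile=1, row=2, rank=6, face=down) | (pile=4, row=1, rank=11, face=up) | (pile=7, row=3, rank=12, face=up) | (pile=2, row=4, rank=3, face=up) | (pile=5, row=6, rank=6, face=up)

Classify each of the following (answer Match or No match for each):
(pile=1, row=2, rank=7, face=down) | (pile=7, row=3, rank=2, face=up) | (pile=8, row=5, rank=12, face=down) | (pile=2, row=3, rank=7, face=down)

No match, Match, No match, No match

A rule that fits every label: pile ≥ 4 AND rank ≤ 3 — true of each 'Match' example, false of each 'No match' one.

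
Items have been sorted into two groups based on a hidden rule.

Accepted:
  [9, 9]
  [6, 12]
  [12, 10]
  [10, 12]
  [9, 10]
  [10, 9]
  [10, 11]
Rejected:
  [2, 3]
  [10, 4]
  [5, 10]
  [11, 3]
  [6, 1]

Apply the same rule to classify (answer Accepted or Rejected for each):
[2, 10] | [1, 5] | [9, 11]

'Accepted' ⟺ sum ≥ 18.
[2, 10] — 2+10 = 12, hence Rejected.
[1, 5] — 1+5 = 6, hence Rejected.
[9, 11] — 9+11 = 20, hence Accepted.

Rejected, Rejected, Accepted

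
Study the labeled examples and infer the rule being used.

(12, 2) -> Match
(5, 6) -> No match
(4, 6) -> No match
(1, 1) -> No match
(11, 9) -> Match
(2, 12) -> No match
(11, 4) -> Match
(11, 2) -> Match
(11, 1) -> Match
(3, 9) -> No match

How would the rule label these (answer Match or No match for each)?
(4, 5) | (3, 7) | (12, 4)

All 'Match' examples share one property — first > second — and every 'No match' example lacks it.

No match, No match, Match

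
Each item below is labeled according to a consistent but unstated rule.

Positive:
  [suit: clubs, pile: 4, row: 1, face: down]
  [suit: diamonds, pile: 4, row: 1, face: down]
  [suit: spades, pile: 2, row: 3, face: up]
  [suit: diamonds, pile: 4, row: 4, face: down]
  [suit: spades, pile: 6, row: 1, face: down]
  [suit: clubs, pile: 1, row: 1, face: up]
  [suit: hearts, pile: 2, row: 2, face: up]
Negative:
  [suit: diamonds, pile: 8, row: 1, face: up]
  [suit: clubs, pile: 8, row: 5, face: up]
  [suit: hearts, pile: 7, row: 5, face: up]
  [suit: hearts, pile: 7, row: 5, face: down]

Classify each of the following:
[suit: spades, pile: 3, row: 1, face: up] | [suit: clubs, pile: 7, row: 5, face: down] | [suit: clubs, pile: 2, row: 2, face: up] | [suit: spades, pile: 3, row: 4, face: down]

Positive, Negative, Positive, Positive

All 'Positive' examples share one property — pile ≤ 6 — and every 'Negative' example lacks it.
[suit: spades, pile: 3, row: 1, face: up] — pile = 3, hence Positive. [suit: clubs, pile: 7, row: 5, face: down] — pile = 7, hence Negative. [suit: clubs, pile: 2, row: 2, face: up] — pile = 2, hence Positive. [suit: spades, pile: 3, row: 4, face: down] — pile = 3, hence Positive.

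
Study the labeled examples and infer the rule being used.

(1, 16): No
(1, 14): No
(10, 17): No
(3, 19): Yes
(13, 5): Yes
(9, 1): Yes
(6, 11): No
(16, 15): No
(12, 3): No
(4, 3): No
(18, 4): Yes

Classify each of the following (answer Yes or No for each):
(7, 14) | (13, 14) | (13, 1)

The common property of the 'Yes' items is: sum is even. No 'No' item has it.
(7, 14) — 7+14 = 21, hence No.
(13, 14) — 13+14 = 27, hence No.
(13, 1) — 13+1 = 14, hence Yes.

No, No, Yes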